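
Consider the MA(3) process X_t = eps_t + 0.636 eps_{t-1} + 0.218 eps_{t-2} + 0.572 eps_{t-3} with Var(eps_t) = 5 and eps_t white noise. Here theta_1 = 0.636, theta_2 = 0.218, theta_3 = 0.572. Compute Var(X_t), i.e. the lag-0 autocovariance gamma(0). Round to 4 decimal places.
\gamma(0) = 8.8960

For an MA(q) process X_t = eps_t + sum_i theta_i eps_{t-i} with
Var(eps_t) = sigma^2, the variance is
  gamma(0) = sigma^2 * (1 + sum_i theta_i^2).
  sum_i theta_i^2 = (0.636)^2 + (0.218)^2 + (0.572)^2 = 0.404496 + 0.047524 + 0.327184 = 0.779204.
  gamma(0) = 5 * (1 + 0.779204) = 5 * 1.779204 = 8.89602, which rounds to 8.8960.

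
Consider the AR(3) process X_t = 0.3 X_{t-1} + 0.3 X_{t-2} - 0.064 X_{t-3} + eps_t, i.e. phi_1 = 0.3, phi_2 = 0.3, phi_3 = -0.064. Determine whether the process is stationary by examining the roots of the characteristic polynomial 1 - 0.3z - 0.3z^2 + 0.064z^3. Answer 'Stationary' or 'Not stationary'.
\text{Stationary}

The AR(p) characteristic polynomial is P(z) = 1 - 0.3z - 0.3z^2 + 0.064z^3.
Stationarity requires all roots to lie outside the unit circle, i.e. |z| > 1 for every root.
Degree 3: look for a simple real root z0 first, then factor out (1 - z/z0) and solve the remaining quadratic.
Testing z0 = 5: P(5) = 1 + (-0.3)(5) + (-0.3)(5)^2 + (0.064)(5)^3
  = 1 + (-1.5) + (-7.5) + (8) = 0.  So z_0 = 5 is a root, |z_0| = 5.
Divide out the factor (1 - 0.2 z) = (1 - z/z0) (since 1/z0 = 0.2):
  P(z) = (1 - 0.2 z)(1 + (-0.1) z + (-0.32) z^2)
  [check: z-coef -0.1 - (0.2) = -0.3; z^2-coef -0.32 - (0.2)(-0.1) = -0.3; z^3-coef -(0.2)(-0.32) = 0.064.]
Remaining roots from the quadratic factor 1 + (-0.1) z + (-0.32) z^2:
  Set 1 + (-0.1) z + (-0.32) z^2 = 0, i.e. a z^2 + b z + c = 0 with a = -0.32, b = -0.1, c = 1.
  Discriminant D = b^2 - 4ac = (-0.1)^2 - 4*(-0.32)*1 = 0.01 - (-1.28) = 1.29.
  D >= 0, so the roots are real: z = (-b +/- sqrt(D)) / (2a) = (0.1 +/- 1.135782) / (-0.64).
    z_1 = (0.1 + 1.135782) / (-0.64) = -1.9309,   |z_1| = 1.9309.
    z_2 = (0.1 - 1.135782) / (-0.64) = 1.6184,   |z_2| = 1.6184.
Moduli of all roots: 5.0000, 1.9309, 1.6184.
All moduli strictly greater than 1? Yes.
Verdict: Stationary.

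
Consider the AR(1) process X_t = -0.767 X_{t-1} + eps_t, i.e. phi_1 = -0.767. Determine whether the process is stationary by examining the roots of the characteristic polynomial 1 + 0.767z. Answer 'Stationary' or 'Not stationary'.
\text{Stationary}

The AR(p) characteristic polynomial is P(z) = 1 + 0.767z.
Stationarity requires all roots to lie outside the unit circle, i.e. |z| > 1 for every root.
This is linear in z: 1 + (0.767) z = 0  =>  z = -1/(0.767) = -1.303781,  |z| = 1.303781.
Moduli of all roots: 1.3038.
All moduli strictly greater than 1? Yes.
Verdict: Stationary.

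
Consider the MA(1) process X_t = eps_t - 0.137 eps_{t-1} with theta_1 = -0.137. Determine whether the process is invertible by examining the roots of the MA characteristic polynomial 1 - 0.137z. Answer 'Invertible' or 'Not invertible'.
\text{Invertible}

The MA(q) characteristic polynomial is P(z) = 1 - 0.137z.
Invertibility requires all roots to lie outside the unit circle, i.e. |z| > 1 for every root.
This is linear in z: 1 + (-0.137) z = 0  =>  z = -1/(-0.137) = 7.29927,  |z| = 7.29927.
Moduli of all roots: 7.2993.
All moduli strictly greater than 1? Yes.
Verdict: Invertible.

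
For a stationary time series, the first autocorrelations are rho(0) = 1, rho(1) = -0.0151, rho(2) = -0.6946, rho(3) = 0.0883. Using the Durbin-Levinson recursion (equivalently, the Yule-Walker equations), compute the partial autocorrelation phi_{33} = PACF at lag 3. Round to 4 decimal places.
\phi_{33} = 0.1161

The PACF at lag k is phi_{kk}, the last component of the solution
to the Yule-Walker system G_k phi = r_k where
  (G_k)_{ij} = rho(|i - j|), (r_k)_i = rho(i), i,j = 1..k.
Equivalently, Durbin-Levinson gives phi_{kk} iteratively:
  phi_{11} = rho(1)
  phi_{kk} = [rho(k) - sum_{j=1..k-1} phi_{k-1,j} rho(k-j)]
            / [1 - sum_{j=1..k-1} phi_{k-1,j} rho(j)],
  phi_{k,j} = phi_{k-1,j} - phi_{kk} phi_{k-1,k-j},  j = 1..k-1.
Step k = 1:
  phi_11 = rho(1) = -0.0151.
Step k = 2:
  phi_22 = [rho(2) - phi_11 rho(1)] / [1 - phi_11 rho(1)] = [-0.6946 - (-0.0151)(-0.0151)] / [1 - (-0.0151)(-0.0151)]
         = -0.69482801 / 0.99977199 = -0.694986.
  Update: phi_21 = phi_11 - phi_22 phi_11 = -0.0151 - (-0.694986)(-0.0151) = -0.025594.
Step k = 3:
  phi_33 = [rho(3) - phi_21 rho(2) - phi_22 rho(1)] / [1 - phi_21 rho(1) - phi_22 rho(2)]
    numerator   = 0.0883 - (-0.025594)(-0.6946) - (-0.694986)(-0.0151) = 0.06002791
    denominator = 1 - (-0.025594)(-0.0151) - (-0.694986)(-0.6946) = 0.51687592
  phi_33 = 0.06002791 / 0.51687592 = 0.1161.
Therefore phi_{33} = 0.1161.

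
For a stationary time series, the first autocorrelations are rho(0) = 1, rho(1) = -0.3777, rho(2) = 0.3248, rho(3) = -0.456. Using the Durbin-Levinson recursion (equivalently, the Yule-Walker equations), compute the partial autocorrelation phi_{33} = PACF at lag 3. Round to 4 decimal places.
\phi_{33} = -0.3410

The PACF at lag k is phi_{kk}, the last component of the solution
to the Yule-Walker system G_k phi = r_k where
  (G_k)_{ij} = rho(|i - j|), (r_k)_i = rho(i), i,j = 1..k.
Equivalently, Durbin-Levinson gives phi_{kk} iteratively:
  phi_{11} = rho(1)
  phi_{kk} = [rho(k) - sum_{j=1..k-1} phi_{k-1,j} rho(k-j)]
            / [1 - sum_{j=1..k-1} phi_{k-1,j} rho(j)],
  phi_{k,j} = phi_{k-1,j} - phi_{kk} phi_{k-1,k-j},  j = 1..k-1.
Step k = 1:
  phi_11 = rho(1) = -0.3777.
Step k = 2:
  phi_22 = [rho(2) - phi_11 rho(1)] / [1 - phi_11 rho(1)] = [0.3248 - (-0.3777)(-0.3777)] / [1 - (-0.3777)(-0.3777)]
         = 0.18214271 / 0.85734271 = 0.21245.
  Update: phi_21 = phi_11 - phi_22 phi_11 = -0.3777 - (0.21245)(-0.3777) = -0.297458.
Step k = 3:
  phi_33 = [rho(3) - phi_21 rho(2) - phi_22 rho(1)] / [1 - phi_21 rho(1) - phi_22 rho(2)]
    numerator   = -0.456 - (-0.297458)(0.3248) - (0.21245)(-0.3777) = -0.27914332
    denominator = 1 - (-0.297458)(-0.3777) - (0.21245)(0.3248) = 0.81864644
  phi_33 = -0.27914332 / 0.81864644 = -0.341.
Therefore phi_{33} = -0.3410.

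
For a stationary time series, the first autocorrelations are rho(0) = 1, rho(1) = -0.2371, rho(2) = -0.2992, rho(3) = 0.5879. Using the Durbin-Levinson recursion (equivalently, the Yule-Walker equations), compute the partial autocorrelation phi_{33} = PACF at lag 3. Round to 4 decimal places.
\phi_{33} = 0.4950

The PACF at lag k is phi_{kk}, the last component of the solution
to the Yule-Walker system G_k phi = r_k where
  (G_k)_{ij} = rho(|i - j|), (r_k)_i = rho(i), i,j = 1..k.
Equivalently, Durbin-Levinson gives phi_{kk} iteratively:
  phi_{11} = rho(1)
  phi_{kk} = [rho(k) - sum_{j=1..k-1} phi_{k-1,j} rho(k-j)]
            / [1 - sum_{j=1..k-1} phi_{k-1,j} rho(j)],
  phi_{k,j} = phi_{k-1,j} - phi_{kk} phi_{k-1,k-j},  j = 1..k-1.
Step k = 1:
  phi_11 = rho(1) = -0.2371.
Step k = 2:
  phi_22 = [rho(2) - phi_11 rho(1)] / [1 - phi_11 rho(1)] = [-0.2992 - (-0.2371)(-0.2371)] / [1 - (-0.2371)(-0.2371)]
         = -0.35541641 / 0.94378359 = -0.376587.
  Update: phi_21 = phi_11 - phi_22 phi_11 = -0.2371 - (-0.376587)(-0.2371) = -0.326389.
Step k = 3:
  phi_33 = [rho(3) - phi_21 rho(2) - phi_22 rho(1)] / [1 - phi_21 rho(1) - phi_22 rho(2)]
    numerator   = 0.5879 - (-0.326389)(-0.2992) - (-0.376587)(-0.2371) = 0.40095577
    denominator = 1 - (-0.326389)(-0.2371) - (-0.376587)(-0.2992) = 0.80993847
  phi_33 = 0.40095577 / 0.80993847 = 0.495.
Therefore phi_{33} = 0.4950.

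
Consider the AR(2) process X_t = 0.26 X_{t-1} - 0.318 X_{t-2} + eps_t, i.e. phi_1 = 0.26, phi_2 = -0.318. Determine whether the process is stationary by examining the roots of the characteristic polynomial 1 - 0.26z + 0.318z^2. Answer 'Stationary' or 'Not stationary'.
\text{Stationary}

The AR(p) characteristic polynomial is P(z) = 1 - 0.26z + 0.318z^2.
Stationarity requires all roots to lie outside the unit circle, i.e. |z| > 1 for every root.
Set 1 + (-0.26) z + (0.318) z^2 = 0, i.e. a z^2 + b z + c = 0 with a = 0.318, b = -0.26, c = 1.
Discriminant D = b^2 - 4ac = (-0.26)^2 - 4*(0.318)*1 = 0.0676 - (1.272) = -1.2044.
D < 0, so the roots are the complex-conjugate pair z = (-b +/- i sqrt(-D)) / (2a) = 0.4088 +/- 1.7256i.
For a conjugate pair |z|^2 = z * conj(z) = (product of roots) = c/a = 1/(0.318) = 3.144654, so |z| = sqrt(3.144654) = 1.7733 for both roots.
Moduli of all roots: 1.7733, 1.7733.
All moduli strictly greater than 1? Yes.
Verdict: Stationary.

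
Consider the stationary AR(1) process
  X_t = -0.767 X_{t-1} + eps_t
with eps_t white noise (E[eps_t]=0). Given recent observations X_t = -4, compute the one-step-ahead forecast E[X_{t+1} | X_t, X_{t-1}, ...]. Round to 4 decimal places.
E[X_{t+1} \mid \mathcal F_t] = 3.0680

For an AR(p) model X_t = c + sum_i phi_i X_{t-i} + eps_t, the
one-step-ahead conditional mean is
  E[X_{t+1} | X_t, ...] = c + sum_i phi_i X_{t+1-i}.
Substitute known values:
  E[X_{t+1} | ...] = (-0.767) * (-4)
                   = 3.0680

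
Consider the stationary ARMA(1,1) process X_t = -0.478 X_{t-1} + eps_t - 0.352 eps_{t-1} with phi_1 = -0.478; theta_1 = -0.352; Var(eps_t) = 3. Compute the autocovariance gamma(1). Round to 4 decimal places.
\gamma(1) = -3.7704

Multiply the model equation by X_{t-k} and take expectations. With theta_0 = psi_0 = 1 and psi_j the MA(infinity) weights, this gives
  gamma(k) - sum_i phi_i gamma(k-i) = c_k,
  c_k = sigma^2 * sum_{j=k..q} theta_j psi_{j-k}   (c_k = 0 for k > q),
using gamma(-m) = gamma(m).
psi-weights needed (psi_j = theta_j + sum_i phi_i psi_{j-i}):
  psi_1 = theta_1 + phi_1 = -0.352 + (-0.478) = -0.83
Right-hand sides:
  c_0 = sigma^2 (1 + theta_1 psi_1) = 3 * (1 + (-0.352)(-0.83)) = 3 * 1.29216 = 3.87648
  c_1 = sigma^2 theta_1 = 3 * (-0.352) = -1.056
  c_2 = 0
Equations for k = 0 and k = 1 (AR order 1):
  gamma(0) = phi_1 gamma(1) + c_0
  gamma(1) = phi_1 gamma(0) + c_1
Substituting the second into the first: gamma(0) (1 - phi_1^2) = c_0 + phi_1 c_1, so
  gamma(0) = (c_0 + phi_1 c_1) / (1 - phi_1^2) = (3.87648 + (-0.478)(-1.056)) / (1 - (-0.478)^2) = 4.381248 / 0.771516 = 5.678752.
  gamma(1) = phi_1 gamma(0) + c_1 = (-0.478)(5.678752) + (-1.056) = -3.770443.
Therefore gamma(1) = -3.7704 (to 4 decimal places).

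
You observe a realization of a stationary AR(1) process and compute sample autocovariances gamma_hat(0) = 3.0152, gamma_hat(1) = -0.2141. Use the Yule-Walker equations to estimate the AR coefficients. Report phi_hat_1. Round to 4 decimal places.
\hat\phi_{1} = -0.0710

The Yule-Walker equations for an AR(p) process read, in matrix form,
  Gamma_p phi = r_p,   with   (Gamma_p)_{ij} = gamma(|i - j|),
                       (r_p)_i = gamma(i),   i,j = 1..p.
Substitute the sample gammas (Toeplitz matrix and right-hand side of size 1):
  Gamma_p = [[3.0152]]
  r_p     = [-0.2141]
With p = 1 this is the single equation gamma(0) phi_1 = gamma(1):
  phi_hat_1 = gamma(1) / gamma(0) = -0.2141 / 3.0152 = -0.0710.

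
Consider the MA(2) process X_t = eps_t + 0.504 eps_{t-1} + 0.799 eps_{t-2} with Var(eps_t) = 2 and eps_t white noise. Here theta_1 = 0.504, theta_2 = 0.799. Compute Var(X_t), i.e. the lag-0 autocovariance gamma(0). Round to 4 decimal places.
\gamma(0) = 3.7848

For an MA(q) process X_t = eps_t + sum_i theta_i eps_{t-i} with
Var(eps_t) = sigma^2, the variance is
  gamma(0) = sigma^2 * (1 + sum_i theta_i^2).
  sum_i theta_i^2 = (0.504)^2 + (0.799)^2 = 0.254016 + 0.638401 = 0.892417.
  gamma(0) = 2 * (1 + 0.892417) = 2 * 1.892417 = 3.784834, which rounds to 3.7848.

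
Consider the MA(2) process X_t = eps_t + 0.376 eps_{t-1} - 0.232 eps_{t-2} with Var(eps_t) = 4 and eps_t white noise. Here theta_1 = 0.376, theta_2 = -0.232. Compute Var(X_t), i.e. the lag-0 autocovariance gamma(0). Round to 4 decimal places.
\gamma(0) = 4.7808

For an MA(q) process X_t = eps_t + sum_i theta_i eps_{t-i} with
Var(eps_t) = sigma^2, the variance is
  gamma(0) = sigma^2 * (1 + sum_i theta_i^2).
  sum_i theta_i^2 = (0.376)^2 + (-0.232)^2 = 0.141376 + 0.053824 = 0.1952.
  gamma(0) = 4 * (1 + 0.1952) = 4 * 1.1952 = 4.7808.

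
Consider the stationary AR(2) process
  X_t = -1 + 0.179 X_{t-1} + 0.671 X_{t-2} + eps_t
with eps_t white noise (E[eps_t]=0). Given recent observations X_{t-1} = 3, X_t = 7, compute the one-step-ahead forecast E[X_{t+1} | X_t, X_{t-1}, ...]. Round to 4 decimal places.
E[X_{t+1} \mid \mathcal F_t] = 2.2660

For an AR(p) model X_t = c + sum_i phi_i X_{t-i} + eps_t, the
one-step-ahead conditional mean is
  E[X_{t+1} | X_t, ...] = c + sum_i phi_i X_{t+1-i}.
Substitute known values:
  E[X_{t+1} | ...] = -1 + (0.179) * (7) + (0.671) * (3)
                   = 2.2660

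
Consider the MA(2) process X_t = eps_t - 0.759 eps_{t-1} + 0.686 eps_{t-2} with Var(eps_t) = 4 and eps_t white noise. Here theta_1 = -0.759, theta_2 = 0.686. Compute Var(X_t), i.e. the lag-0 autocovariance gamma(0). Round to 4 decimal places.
\gamma(0) = 8.1867

For an MA(q) process X_t = eps_t + sum_i theta_i eps_{t-i} with
Var(eps_t) = sigma^2, the variance is
  gamma(0) = sigma^2 * (1 + sum_i theta_i^2).
  sum_i theta_i^2 = (-0.759)^2 + (0.686)^2 = 0.576081 + 0.470596 = 1.046677.
  gamma(0) = 4 * (1 + 1.046677) = 4 * 2.046677 = 8.186708, which rounds to 8.1867.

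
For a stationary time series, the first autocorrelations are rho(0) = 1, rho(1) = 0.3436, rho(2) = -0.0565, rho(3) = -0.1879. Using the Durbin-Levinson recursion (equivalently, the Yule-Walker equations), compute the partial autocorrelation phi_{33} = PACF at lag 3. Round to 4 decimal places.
\phi_{33} = -0.1140

The PACF at lag k is phi_{kk}, the last component of the solution
to the Yule-Walker system G_k phi = r_k where
  (G_k)_{ij} = rho(|i - j|), (r_k)_i = rho(i), i,j = 1..k.
Equivalently, Durbin-Levinson gives phi_{kk} iteratively:
  phi_{11} = rho(1)
  phi_{kk} = [rho(k) - sum_{j=1..k-1} phi_{k-1,j} rho(k-j)]
            / [1 - sum_{j=1..k-1} phi_{k-1,j} rho(j)],
  phi_{k,j} = phi_{k-1,j} - phi_{kk} phi_{k-1,k-j},  j = 1..k-1.
Step k = 1:
  phi_11 = rho(1) = 0.3436.
Step k = 2:
  phi_22 = [rho(2) - phi_11 rho(1)] / [1 - phi_11 rho(1)] = [-0.0565 - (0.3436)(0.3436)] / [1 - (0.3436)(0.3436)]
         = -0.17456096 / 0.88193904 = -0.197929.
  Update: phi_21 = phi_11 - phi_22 phi_11 = 0.3436 - (-0.197929)(0.3436) = 0.411608.
Step k = 3:
  phi_33 = [rho(3) - phi_21 rho(2) - phi_22 rho(1)] / [1 - phi_21 rho(1) - phi_22 rho(2)]
    numerator   = -0.1879 - (0.411608)(-0.0565) - (-0.197929)(0.3436) = -0.09663587
    denominator = 1 - (0.411608)(0.3436) - (-0.197929)(-0.0565) = 0.84738843
  phi_33 = -0.09663587 / 0.84738843 = -0.114.
Therefore phi_{33} = -0.1140.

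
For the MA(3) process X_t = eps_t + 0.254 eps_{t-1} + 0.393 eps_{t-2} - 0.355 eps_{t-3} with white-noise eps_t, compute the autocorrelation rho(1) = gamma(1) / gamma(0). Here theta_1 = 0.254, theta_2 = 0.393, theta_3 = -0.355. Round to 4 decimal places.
\rho(1) = 0.1593

For an MA(q) process with theta_0 = 1, the autocovariance is
  gamma(k) = sigma^2 * sum_{i=0..q-k} theta_i * theta_{i+k},
and rho(k) = gamma(k) / gamma(0). Sigma^2 cancels.
  numerator   = (1)*(0.254) + (0.254)*(0.393) + (0.393)*(-0.355) = 0.214307.
  denominator = (1)^2 + (0.254)^2 + (0.393)^2 + (-0.355)^2 = 1.34499.
  rho(1) = 0.214307 / 1.34499 = 0.1593.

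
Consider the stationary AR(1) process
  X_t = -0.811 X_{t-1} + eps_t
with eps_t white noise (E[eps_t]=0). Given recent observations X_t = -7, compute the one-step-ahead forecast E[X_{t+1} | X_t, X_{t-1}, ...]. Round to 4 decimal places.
E[X_{t+1} \mid \mathcal F_t] = 5.6770

For an AR(p) model X_t = c + sum_i phi_i X_{t-i} + eps_t, the
one-step-ahead conditional mean is
  E[X_{t+1} | X_t, ...] = c + sum_i phi_i X_{t+1-i}.
Substitute known values:
  E[X_{t+1} | ...] = (-0.811) * (-7)
                   = 5.6770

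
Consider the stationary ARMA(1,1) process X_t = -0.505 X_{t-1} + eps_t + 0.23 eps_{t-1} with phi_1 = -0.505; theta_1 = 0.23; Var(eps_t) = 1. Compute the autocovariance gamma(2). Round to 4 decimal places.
\gamma(2) = 0.1648

Multiply the model equation by X_{t-k} and take expectations. With theta_0 = psi_0 = 1 and psi_j the MA(infinity) weights, this gives
  gamma(k) - sum_i phi_i gamma(k-i) = c_k,
  c_k = sigma^2 * sum_{j=k..q} theta_j psi_{j-k}   (c_k = 0 for k > q),
using gamma(-m) = gamma(m).
psi-weights needed (psi_j = theta_j + sum_i phi_i psi_{j-i}):
  psi_1 = theta_1 + phi_1 = 0.23 + (-0.505) = -0.275
Right-hand sides:
  c_0 = sigma^2 (1 + theta_1 psi_1) = 1 * (1 + (0.23)(-0.275)) = 1 * 0.93675 = 0.93675
  c_1 = sigma^2 theta_1 = 1 * (0.23) = 0.23
  c_2 = 0
Equations for k = 0 and k = 1 (AR order 1):
  gamma(0) = phi_1 gamma(1) + c_0
  gamma(1) = phi_1 gamma(0) + c_1
Substituting the second into the first: gamma(0) (1 - phi_1^2) = c_0 + phi_1 c_1, so
  gamma(0) = (c_0 + phi_1 c_1) / (1 - phi_1^2) = (0.93675 + (-0.505)(0.23)) / (1 - (-0.505)^2) = 0.8206 / 0.744975 = 1.101513.
  gamma(1) = phi_1 gamma(0) + c_1 = (-0.505)(1.101513) + (0.23) = -0.326264.
For k = 2 (> q): gamma(2) = phi_1 gamma(1) = (-0.505)(-0.326264) = 0.164763.
Therefore gamma(2) = 0.1648 (to 4 decimal places).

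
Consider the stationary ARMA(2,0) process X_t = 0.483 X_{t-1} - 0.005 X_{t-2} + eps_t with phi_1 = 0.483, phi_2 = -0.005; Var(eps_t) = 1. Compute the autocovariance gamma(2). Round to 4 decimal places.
\gamma(2) = 0.2954

Multiply the model equation by X_{t-k} and take expectations. With theta_0 = psi_0 = 1 and psi_j the MA(infinity) weights, this gives
  gamma(k) - sum_i phi_i gamma(k-i) = c_k,
  c_k = sigma^2 * sum_{j=k..q} theta_j psi_{j-k}   (c_k = 0 for k > q),
using gamma(-m) = gamma(m).
Pure AR (q = 0): c_0 = sigma^2 = 1, c_k = 0 for k >= 1.
Equations for k = 0, 1, 2 (AR order 2, c_2 = 0):
  (E0) gamma(0) = phi_1 gamma(1) + phi_2 gamma(2) + c_0
  (E1) gamma(1) = phi_1 gamma(0) + phi_2 gamma(1) + c_1
  (E2) gamma(2) = phi_1 gamma(1) + phi_2 gamma(0)
From (E1): gamma(1) = A gamma(0) + B with
  A = phi_1 / (1 - phi_2) = 0.483 / 1.005 = 0.480597,   B = c_1 / (1 - phi_2) = 0 / 1.005 = 0.
Insert (E2) into (E0): gamma(0) (1 - phi_2^2) = phi_1 (1 + phi_2) gamma(1) + c_0.
  phi_1 (1 + phi_2) = (0.483)(0.995) = 0.480585,   1 - phi_2^2 = 0.999975.
Replace gamma(1) by A gamma(0) + B and collect gamma(0):
  gamma(0) [0.999975 - (0.480585)(0.480597)] = c_0 = 1
  gamma(0) * 0.769007 = 1
  gamma(0) = 1 / 0.769007 = 1.300378.
  gamma(1) = A gamma(0) = (0.480597)(1.300378) = 0.624958.
  gamma(2) = phi_1 gamma(1) + phi_2 gamma(0) = (0.483)(0.624958) + (-0.005)(1.300378) = 0.295353.
Therefore gamma(2) = 0.2954 (to 4 decimal places).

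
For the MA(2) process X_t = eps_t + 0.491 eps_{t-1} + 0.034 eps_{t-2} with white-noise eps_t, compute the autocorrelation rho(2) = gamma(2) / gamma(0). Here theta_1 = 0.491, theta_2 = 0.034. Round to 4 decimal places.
\rho(2) = 0.0274

For an MA(q) process with theta_0 = 1, the autocovariance is
  gamma(k) = sigma^2 * sum_{i=0..q-k} theta_i * theta_{i+k},
and rho(k) = gamma(k) / gamma(0). Sigma^2 cancels.
  numerator   = (1)*(0.034) = 0.034.
  denominator = (1)^2 + (0.491)^2 + (0.034)^2 = 1.242237.
  rho(2) = 0.034 / 1.242237 = 0.0274.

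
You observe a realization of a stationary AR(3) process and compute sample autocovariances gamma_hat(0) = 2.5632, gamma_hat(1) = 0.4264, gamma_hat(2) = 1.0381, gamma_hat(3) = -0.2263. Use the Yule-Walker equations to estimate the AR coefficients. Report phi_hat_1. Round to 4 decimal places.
\hat\phi_{1} = 0.1930

The Yule-Walker equations for an AR(p) process read, in matrix form,
  Gamma_p phi = r_p,   with   (Gamma_p)_{ij} = gamma(|i - j|),
                       (r_p)_i = gamma(i),   i,j = 1..p.
Substitute the sample gammas (Toeplitz matrix and right-hand side of size 3):
  Gamma_p = [[2.5632, 0.4264, 1.0381], [0.4264, 2.5632, 0.4264], [1.0381, 0.4264, 2.5632]]
  r_p     = [0.4264, 1.0381, -0.2263]
Written out (R1..R3):
  (R1) 2.5632 phi_1 + 0.4264 phi_2 + 1.0381 phi_3 = 0.4264
  (R2) 0.4264 phi_1 + 2.5632 phi_2 + 0.4264 phi_3 = 1.0381
  (R3) 1.0381 phi_1 + 0.4264 phi_2 + 2.5632 phi_3 = -0.2263
Gaussian elimination:
  R2 <- R2 - (0.4264/2.5632) R1 = R2 - (0.166355) R1:  2.492266 phi_2 + 0.253707 phi_3 = 0.967166
  R3 <- R3 - (1.0381/2.5632) R1 = R3 - (0.405002) R1:  0.253707 phi_2 + 2.142768 phi_3 = -0.398993
  R3 <- R3 - (0.253707/2.492266) R2 = R3 - (0.101798) R2:  2.116941 phi_3 = -0.497448
Back-substitution:
  phi_hat_3 = -0.497448 / 2.116941 = -0.234984
  phi_hat_2 = (0.967166 - (0.253707)(-0.234984)) / 2.492266 = 0.411988
  phi_hat_1 = (0.4264 - (0.4264)(0.411988) - (1.0381)(-0.234984)) / 2.5632 = 0.192988
So phi_hat = [0.1930, 0.4120, -0.2350].
Therefore phi_hat_1 = 0.1930.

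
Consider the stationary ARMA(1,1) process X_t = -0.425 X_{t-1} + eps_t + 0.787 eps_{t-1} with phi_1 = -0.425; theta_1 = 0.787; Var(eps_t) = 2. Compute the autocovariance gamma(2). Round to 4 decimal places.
\gamma(2) = -0.2499

Multiply the model equation by X_{t-k} and take expectations. With theta_0 = psi_0 = 1 and psi_j the MA(infinity) weights, this gives
  gamma(k) - sum_i phi_i gamma(k-i) = c_k,
  c_k = sigma^2 * sum_{j=k..q} theta_j psi_{j-k}   (c_k = 0 for k > q),
using gamma(-m) = gamma(m).
psi-weights needed (psi_j = theta_j + sum_i phi_i psi_{j-i}):
  psi_1 = theta_1 + phi_1 = 0.787 + (-0.425) = 0.362
Right-hand sides:
  c_0 = sigma^2 (1 + theta_1 psi_1) = 2 * (1 + (0.787)(0.362)) = 2 * 1.284894 = 2.569788
  c_1 = sigma^2 theta_1 = 2 * (0.787) = 1.574
  c_2 = 0
Equations for k = 0 and k = 1 (AR order 1):
  gamma(0) = phi_1 gamma(1) + c_0
  gamma(1) = phi_1 gamma(0) + c_1
Substituting the second into the first: gamma(0) (1 - phi_1^2) = c_0 + phi_1 c_1, so
  gamma(0) = (c_0 + phi_1 c_1) / (1 - phi_1^2) = (2.569788 + (-0.425)(1.574)) / (1 - (-0.425)^2) = 1.900838 / 0.819375 = 2.319863.
  gamma(1) = phi_1 gamma(0) + c_1 = (-0.425)(2.319863) + (1.574) = 0.588058.
For k = 2 (> q): gamma(2) = phi_1 gamma(1) = (-0.425)(0.588058) = -0.249925.
Therefore gamma(2) = -0.2499 (to 4 decimal places).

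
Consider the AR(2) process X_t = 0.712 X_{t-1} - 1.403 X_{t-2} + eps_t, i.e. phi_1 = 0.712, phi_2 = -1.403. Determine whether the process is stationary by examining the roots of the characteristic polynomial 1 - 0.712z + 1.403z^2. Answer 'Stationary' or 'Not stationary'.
\text{Not stationary}

The AR(p) characteristic polynomial is P(z) = 1 - 0.712z + 1.403z^2.
Stationarity requires all roots to lie outside the unit circle, i.e. |z| > 1 for every root.
Set 1 + (-0.712) z + (1.403) z^2 = 0, i.e. a z^2 + b z + c = 0 with a = 1.403, b = -0.712, c = 1.
Discriminant D = b^2 - 4ac = (-0.712)^2 - 4*(1.403)*1 = 0.506944 - (5.612) = -5.105056.
D < 0, so the roots are the complex-conjugate pair z = (-b +/- i sqrt(-D)) / (2a) = 0.2537 +/- 0.8052i.
For a conjugate pair |z|^2 = z * conj(z) = (product of roots) = c/a = 1/(1.403) = 0.712758, so |z| = sqrt(0.712758) = 0.8443 for both roots.
Moduli of all roots: 0.8443, 0.8443.
All moduli strictly greater than 1? No.
Verdict: Not stationary.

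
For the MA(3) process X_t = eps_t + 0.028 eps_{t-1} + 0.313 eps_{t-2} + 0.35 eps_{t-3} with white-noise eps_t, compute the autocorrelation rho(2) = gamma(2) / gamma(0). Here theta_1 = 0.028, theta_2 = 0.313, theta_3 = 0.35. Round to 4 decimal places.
\rho(2) = 0.2643

For an MA(q) process with theta_0 = 1, the autocovariance is
  gamma(k) = sigma^2 * sum_{i=0..q-k} theta_i * theta_{i+k},
and rho(k) = gamma(k) / gamma(0). Sigma^2 cancels.
  numerator   = (1)*(0.313) + (0.028)*(0.35) = 0.3228.
  denominator = (1)^2 + (0.028)^2 + (0.313)^2 + (0.35)^2 = 1.221253.
  rho(2) = 0.3228 / 1.221253 = 0.2643.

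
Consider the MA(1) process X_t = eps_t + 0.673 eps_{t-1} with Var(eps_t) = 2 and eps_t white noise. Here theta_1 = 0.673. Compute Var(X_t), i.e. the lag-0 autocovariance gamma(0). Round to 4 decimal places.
\gamma(0) = 2.9059

For an MA(q) process X_t = eps_t + sum_i theta_i eps_{t-i} with
Var(eps_t) = sigma^2, the variance is
  gamma(0) = sigma^2 * (1 + sum_i theta_i^2).
  sum_i theta_i^2 = (0.673)^2 = 0.452929.
  gamma(0) = 2 * (1 + 0.452929) = 2 * 1.452929 = 2.905858, which rounds to 2.9059.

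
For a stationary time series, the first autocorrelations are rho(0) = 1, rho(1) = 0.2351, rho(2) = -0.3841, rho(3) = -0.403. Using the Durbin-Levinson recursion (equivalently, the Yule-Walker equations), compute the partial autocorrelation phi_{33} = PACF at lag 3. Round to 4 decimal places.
\phi_{33} = -0.2179

The PACF at lag k is phi_{kk}, the last component of the solution
to the Yule-Walker system G_k phi = r_k where
  (G_k)_{ij} = rho(|i - j|), (r_k)_i = rho(i), i,j = 1..k.
Equivalently, Durbin-Levinson gives phi_{kk} iteratively:
  phi_{11} = rho(1)
  phi_{kk} = [rho(k) - sum_{j=1..k-1} phi_{k-1,j} rho(k-j)]
            / [1 - sum_{j=1..k-1} phi_{k-1,j} rho(j)],
  phi_{k,j} = phi_{k-1,j} - phi_{kk} phi_{k-1,k-j},  j = 1..k-1.
Step k = 1:
  phi_11 = rho(1) = 0.2351.
Step k = 2:
  phi_22 = [rho(2) - phi_11 rho(1)] / [1 - phi_11 rho(1)] = [-0.3841 - (0.2351)(0.2351)] / [1 - (0.2351)(0.2351)]
         = -0.43937201 / 0.94472799 = -0.465078.
  Update: phi_21 = phi_11 - phi_22 phi_11 = 0.2351 - (-0.465078)(0.2351) = 0.34444.
Step k = 3:
  phi_33 = [rho(3) - phi_21 rho(2) - phi_22 rho(1)] / [1 - phi_21 rho(1) - phi_22 rho(2)]
    numerator   = -0.403 - (0.34444)(-0.3841) - (-0.465078)(0.2351) = -0.16136089
    denominator = 1 - (0.34444)(0.2351) - (-0.465078)(-0.3841) = 0.74038582
  phi_33 = -0.16136089 / 0.74038582 = -0.2179.
Therefore phi_{33} = -0.2179.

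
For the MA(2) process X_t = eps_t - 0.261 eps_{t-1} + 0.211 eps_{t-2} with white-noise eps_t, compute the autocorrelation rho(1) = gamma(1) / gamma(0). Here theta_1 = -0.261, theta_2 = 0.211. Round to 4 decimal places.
\rho(1) = -0.2841

For an MA(q) process with theta_0 = 1, the autocovariance is
  gamma(k) = sigma^2 * sum_{i=0..q-k} theta_i * theta_{i+k},
and rho(k) = gamma(k) / gamma(0). Sigma^2 cancels.
  numerator   = (1)*(-0.261) + (-0.261)*(0.211) = -0.316071.
  denominator = (1)^2 + (-0.261)^2 + (0.211)^2 = 1.112642.
  rho(1) = -0.316071 / 1.112642 = -0.2841.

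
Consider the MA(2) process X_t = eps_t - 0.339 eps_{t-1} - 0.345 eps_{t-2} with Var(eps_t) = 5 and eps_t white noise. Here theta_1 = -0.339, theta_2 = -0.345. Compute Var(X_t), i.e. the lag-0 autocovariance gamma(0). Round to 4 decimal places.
\gamma(0) = 6.1697

For an MA(q) process X_t = eps_t + sum_i theta_i eps_{t-i} with
Var(eps_t) = sigma^2, the variance is
  gamma(0) = sigma^2 * (1 + sum_i theta_i^2).
  sum_i theta_i^2 = (-0.339)^2 + (-0.345)^2 = 0.114921 + 0.119025 = 0.233946.
  gamma(0) = 5 * (1 + 0.233946) = 5 * 1.233946 = 6.16973, which rounds to 6.1697.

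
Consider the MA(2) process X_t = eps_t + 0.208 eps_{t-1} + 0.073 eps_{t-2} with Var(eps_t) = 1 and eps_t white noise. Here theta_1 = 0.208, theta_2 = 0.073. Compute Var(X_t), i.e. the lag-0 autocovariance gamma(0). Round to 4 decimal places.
\gamma(0) = 1.0486

For an MA(q) process X_t = eps_t + sum_i theta_i eps_{t-i} with
Var(eps_t) = sigma^2, the variance is
  gamma(0) = sigma^2 * (1 + sum_i theta_i^2).
  sum_i theta_i^2 = (0.208)^2 + (0.073)^2 = 0.043264 + 0.005329 = 0.048593.
  gamma(0) = 1 * (1 + 0.048593) = 1 * 1.048593 = 1.048593, which rounds to 1.0486.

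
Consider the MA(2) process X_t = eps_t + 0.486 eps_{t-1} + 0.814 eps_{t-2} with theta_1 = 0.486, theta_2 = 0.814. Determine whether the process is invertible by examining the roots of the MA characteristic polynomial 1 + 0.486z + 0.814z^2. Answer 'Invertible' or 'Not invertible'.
\text{Invertible}

The MA(q) characteristic polynomial is P(z) = 1 + 0.486z + 0.814z^2.
Invertibility requires all roots to lie outside the unit circle, i.e. |z| > 1 for every root.
Set 1 + (0.486) z + (0.814) z^2 = 0, i.e. a z^2 + b z + c = 0 with a = 0.814, b = 0.486, c = 1.
Discriminant D = b^2 - 4ac = (0.486)^2 - 4*(0.814)*1 = 0.236196 - (3.256) = -3.019804.
D < 0, so the roots are the complex-conjugate pair z = (-b +/- i sqrt(-D)) / (2a) = -0.2985 +/- 1.0674i.
For a conjugate pair |z|^2 = z * conj(z) = (product of roots) = c/a = 1/(0.814) = 1.228501, so |z| = sqrt(1.228501) = 1.1084 for both roots.
Moduli of all roots: 1.1084, 1.1084.
All moduli strictly greater than 1? Yes.
Verdict: Invertible.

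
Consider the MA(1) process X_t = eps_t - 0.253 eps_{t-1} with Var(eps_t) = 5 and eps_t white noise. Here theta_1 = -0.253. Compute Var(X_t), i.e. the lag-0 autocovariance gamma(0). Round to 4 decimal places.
\gamma(0) = 5.3200

For an MA(q) process X_t = eps_t + sum_i theta_i eps_{t-i} with
Var(eps_t) = sigma^2, the variance is
  gamma(0) = sigma^2 * (1 + sum_i theta_i^2).
  sum_i theta_i^2 = (-0.253)^2 = 0.064009.
  gamma(0) = 5 * (1 + 0.064009) = 5 * 1.064009 = 5.320045, which rounds to 5.3200.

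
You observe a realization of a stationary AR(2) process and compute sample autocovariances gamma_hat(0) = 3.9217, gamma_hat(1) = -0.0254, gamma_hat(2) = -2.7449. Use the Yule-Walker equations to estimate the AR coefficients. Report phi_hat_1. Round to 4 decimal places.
\hat\phi_{1} = -0.0110

The Yule-Walker equations for an AR(p) process read, in matrix form,
  Gamma_p phi = r_p,   with   (Gamma_p)_{ij} = gamma(|i - j|),
                       (r_p)_i = gamma(i),   i,j = 1..p.
Substitute the sample gammas (Toeplitz matrix and right-hand side of size 2):
  Gamma_p = [[3.9217, -0.0254], [-0.0254, 3.9217]]
  r_p     = [-0.0254, -2.7449]
Written out:
  3.9217 phi_1 - 0.0254 phi_2 = -0.0254
  -0.0254 phi_1 + 3.9217 phi_2 = -2.7449
Solve by Cramer's rule:
  det = gamma(0)^2 - gamma(1)^2 = (3.9217)^2 - (-0.0254)^2 = 15.37973089 - 0.00064516 = 15.37908573
  phi_hat_1 = [gamma(1) gamma(0) - gamma(1) gamma(2)] / det = [(-0.0254)(3.9217) - (-0.0254)(-2.7449)] / 15.37908573 = -0.16933164 / 15.37908573 = -0.011
  phi_hat_2 = [gamma(0) gamma(2) - gamma(1)^2] / det = [(3.9217)(-2.7449) - (-0.0254)^2] / 15.37908573 = -10.76531949 / 15.37908573 = -0.7
So phi_hat = [-0.0110, -0.7000].
Therefore phi_hat_1 = -0.0110.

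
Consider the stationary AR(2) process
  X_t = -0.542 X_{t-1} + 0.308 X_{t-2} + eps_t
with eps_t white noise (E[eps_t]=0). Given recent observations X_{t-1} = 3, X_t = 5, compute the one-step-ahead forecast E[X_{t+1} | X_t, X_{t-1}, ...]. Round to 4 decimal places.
E[X_{t+1} \mid \mathcal F_t] = -1.7860

For an AR(p) model X_t = c + sum_i phi_i X_{t-i} + eps_t, the
one-step-ahead conditional mean is
  E[X_{t+1} | X_t, ...] = c + sum_i phi_i X_{t+1-i}.
Substitute known values:
  E[X_{t+1} | ...] = (-0.542) * (5) + (0.308) * (3)
                   = -1.7860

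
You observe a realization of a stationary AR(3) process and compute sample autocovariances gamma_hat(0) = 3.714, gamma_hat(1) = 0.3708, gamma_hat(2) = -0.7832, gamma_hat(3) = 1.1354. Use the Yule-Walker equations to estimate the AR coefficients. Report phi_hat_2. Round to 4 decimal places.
\hat\phi_{2} = -0.2690

The Yule-Walker equations for an AR(p) process read, in matrix form,
  Gamma_p phi = r_p,   with   (Gamma_p)_{ij} = gamma(|i - j|),
                       (r_p)_i = gamma(i),   i,j = 1..p.
Substitute the sample gammas (Toeplitz matrix and right-hand side of size 3):
  Gamma_p = [[3.714, 0.3708, -0.7832], [0.3708, 3.714, 0.3708], [-0.7832, 0.3708, 3.714]]
  r_p     = [0.3708, -0.7832, 1.1354]
Written out (R1..R3):
  (R1) 3.714 phi_1 + 0.3708 phi_2 - 0.7832 phi_3 = 0.3708
  (R2) 0.3708 phi_1 + 3.714 phi_2 + 0.3708 phi_3 = -0.7832
  (R3) -0.7832 phi_1 + 0.3708 phi_2 + 3.714 phi_3 = 1.1354
Gaussian elimination:
  R2 <- R2 - (0.3708/3.714) R1 = R2 - (0.099838) R1:  3.67698 phi_2 + 0.448993 phi_3 = -0.82022
  R3 <- R3 - (-0.7832/3.714) R1 = R3 - (-0.210878) R1:  0.448993 phi_2 + 3.548841 phi_3 = 1.213593
  R3 <- R3 - (0.448993/3.67698) R2 = R3 - (0.122109) R2:  3.494014 phi_3 = 1.31375
Back-substitution:
  phi_hat_3 = 1.31375 / 3.494014 = 0.376
  phi_hat_2 = (-0.82022 - (0.448993)(0.376)) / 3.67698 = -0.268982
  phi_hat_1 = (0.3708 - (0.3708)(-0.268982) - (-0.7832)(0.376)) / 3.714 = 0.205983
So phi_hat = [0.2060, -0.2690, 0.3760].
Therefore phi_hat_2 = -0.2690.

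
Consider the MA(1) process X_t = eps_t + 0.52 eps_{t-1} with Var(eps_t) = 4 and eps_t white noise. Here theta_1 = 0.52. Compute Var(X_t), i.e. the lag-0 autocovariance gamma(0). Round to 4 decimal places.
\gamma(0) = 5.0816

For an MA(q) process X_t = eps_t + sum_i theta_i eps_{t-i} with
Var(eps_t) = sigma^2, the variance is
  gamma(0) = sigma^2 * (1 + sum_i theta_i^2).
  sum_i theta_i^2 = (0.52)^2 = 0.2704.
  gamma(0) = 4 * (1 + 0.2704) = 4 * 1.2704 = 5.0816.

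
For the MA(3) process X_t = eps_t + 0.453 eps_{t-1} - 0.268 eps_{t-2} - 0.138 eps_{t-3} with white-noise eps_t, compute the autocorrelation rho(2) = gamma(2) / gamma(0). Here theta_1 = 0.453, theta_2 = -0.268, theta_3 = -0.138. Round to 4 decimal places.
\rho(2) = -0.2550

For an MA(q) process with theta_0 = 1, the autocovariance is
  gamma(k) = sigma^2 * sum_{i=0..q-k} theta_i * theta_{i+k},
and rho(k) = gamma(k) / gamma(0). Sigma^2 cancels.
  numerator   = (1)*(-0.268) + (0.453)*(-0.138) = -0.330514.
  denominator = (1)^2 + (0.453)^2 + (-0.268)^2 + (-0.138)^2 = 1.296077.
  rho(2) = -0.330514 / 1.296077 = -0.2550.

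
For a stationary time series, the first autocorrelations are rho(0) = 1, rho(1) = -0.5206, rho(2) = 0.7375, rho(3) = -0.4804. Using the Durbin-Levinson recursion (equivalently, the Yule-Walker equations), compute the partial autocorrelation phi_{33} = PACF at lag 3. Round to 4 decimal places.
\phi_{33} = -0.0209

The PACF at lag k is phi_{kk}, the last component of the solution
to the Yule-Walker system G_k phi = r_k where
  (G_k)_{ij} = rho(|i - j|), (r_k)_i = rho(i), i,j = 1..k.
Equivalently, Durbin-Levinson gives phi_{kk} iteratively:
  phi_{11} = rho(1)
  phi_{kk} = [rho(k) - sum_{j=1..k-1} phi_{k-1,j} rho(k-j)]
            / [1 - sum_{j=1..k-1} phi_{k-1,j} rho(j)],
  phi_{k,j} = phi_{k-1,j} - phi_{kk} phi_{k-1,k-j},  j = 1..k-1.
Step k = 1:
  phi_11 = rho(1) = -0.5206.
Step k = 2:
  phi_22 = [rho(2) - phi_11 rho(1)] / [1 - phi_11 rho(1)] = [0.7375 - (-0.5206)(-0.5206)] / [1 - (-0.5206)(-0.5206)]
         = 0.46647564 / 0.72897564 = 0.639906.
  Update: phi_21 = phi_11 - phi_22 phi_11 = -0.5206 - (0.639906)(-0.5206) = -0.187465.
Step k = 3:
  phi_33 = [rho(3) - phi_21 rho(2) - phi_22 rho(1)] / [1 - phi_21 rho(1) - phi_22 rho(2)]
    numerator   = -0.4804 - (-0.187465)(0.7375) - (0.639906)(-0.5206) = -0.00900959
    denominator = 1 - (-0.187465)(-0.5206) - (0.639906)(0.7375) = 0.43047524
  phi_33 = -0.00900959 / 0.43047524 = -0.0209.
Therefore phi_{33} = -0.0209.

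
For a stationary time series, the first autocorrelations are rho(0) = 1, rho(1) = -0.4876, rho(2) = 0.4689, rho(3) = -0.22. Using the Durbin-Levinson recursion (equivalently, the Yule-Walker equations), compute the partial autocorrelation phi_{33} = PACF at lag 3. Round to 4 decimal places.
\phi_{33} = 0.1259

The PACF at lag k is phi_{kk}, the last component of the solution
to the Yule-Walker system G_k phi = r_k where
  (G_k)_{ij} = rho(|i - j|), (r_k)_i = rho(i), i,j = 1..k.
Equivalently, Durbin-Levinson gives phi_{kk} iteratively:
  phi_{11} = rho(1)
  phi_{kk} = [rho(k) - sum_{j=1..k-1} phi_{k-1,j} rho(k-j)]
            / [1 - sum_{j=1..k-1} phi_{k-1,j} rho(j)],
  phi_{k,j} = phi_{k-1,j} - phi_{kk} phi_{k-1,k-j},  j = 1..k-1.
Step k = 1:
  phi_11 = rho(1) = -0.4876.
Step k = 2:
  phi_22 = [rho(2) - phi_11 rho(1)] / [1 - phi_11 rho(1)] = [0.4689 - (-0.4876)(-0.4876)] / [1 - (-0.4876)(-0.4876)]
         = 0.23114624 / 0.76224624 = 0.303244.
  Update: phi_21 = phi_11 - phi_22 phi_11 = -0.4876 - (0.303244)(-0.4876) = -0.339738.
Step k = 3:
  phi_33 = [rho(3) - phi_21 rho(2) - phi_22 rho(1)] / [1 - phi_21 rho(1) - phi_22 rho(2)]
    numerator   = -0.22 - (-0.339738)(0.4689) - (0.303244)(-0.4876) = 0.08716491
    denominator = 1 - (-0.339738)(-0.4876) - (0.303244)(0.4689) = 0.69215264
  phi_33 = 0.08716491 / 0.69215264 = 0.1259.
Therefore phi_{33} = 0.1259.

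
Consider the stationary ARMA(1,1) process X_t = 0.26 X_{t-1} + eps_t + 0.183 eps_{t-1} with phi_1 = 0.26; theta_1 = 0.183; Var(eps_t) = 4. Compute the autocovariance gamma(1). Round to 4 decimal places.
\gamma(1) = 1.9909

Multiply the model equation by X_{t-k} and take expectations. With theta_0 = psi_0 = 1 and psi_j the MA(infinity) weights, this gives
  gamma(k) - sum_i phi_i gamma(k-i) = c_k,
  c_k = sigma^2 * sum_{j=k..q} theta_j psi_{j-k}   (c_k = 0 for k > q),
using gamma(-m) = gamma(m).
psi-weights needed (psi_j = theta_j + sum_i phi_i psi_{j-i}):
  psi_1 = theta_1 + phi_1 = 0.183 + (0.26) = 0.443
Right-hand sides:
  c_0 = sigma^2 (1 + theta_1 psi_1) = 4 * (1 + (0.183)(0.443)) = 4 * 1.081069 = 4.324276
  c_1 = sigma^2 theta_1 = 4 * (0.183) = 0.732
  c_2 = 0
Equations for k = 0 and k = 1 (AR order 1):
  gamma(0) = phi_1 gamma(1) + c_0
  gamma(1) = phi_1 gamma(0) + c_1
Substituting the second into the first: gamma(0) (1 - phi_1^2) = c_0 + phi_1 c_1, so
  gamma(0) = (c_0 + phi_1 c_1) / (1 - phi_1^2) = (4.324276 + (0.26)(0.732)) / (1 - (0.26)^2) = 4.514596 / 0.9324 = 4.841909.
  gamma(1) = phi_1 gamma(0) + c_1 = (0.26)(4.841909) + (0.732) = 1.990896.
Therefore gamma(1) = 1.9909 (to 4 decimal places).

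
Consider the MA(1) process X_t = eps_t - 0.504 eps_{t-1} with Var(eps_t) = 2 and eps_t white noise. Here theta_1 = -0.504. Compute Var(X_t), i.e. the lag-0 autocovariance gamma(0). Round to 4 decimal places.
\gamma(0) = 2.5080

For an MA(q) process X_t = eps_t + sum_i theta_i eps_{t-i} with
Var(eps_t) = sigma^2, the variance is
  gamma(0) = sigma^2 * (1 + sum_i theta_i^2).
  sum_i theta_i^2 = (-0.504)^2 = 0.254016.
  gamma(0) = 2 * (1 + 0.254016) = 2 * 1.254016 = 2.508032, which rounds to 2.5080.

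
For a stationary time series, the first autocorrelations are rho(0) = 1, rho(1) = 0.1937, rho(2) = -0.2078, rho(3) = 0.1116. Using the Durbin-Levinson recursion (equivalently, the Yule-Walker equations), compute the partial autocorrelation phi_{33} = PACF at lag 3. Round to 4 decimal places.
\phi_{33} = 0.2350

The PACF at lag k is phi_{kk}, the last component of the solution
to the Yule-Walker system G_k phi = r_k where
  (G_k)_{ij} = rho(|i - j|), (r_k)_i = rho(i), i,j = 1..k.
Equivalently, Durbin-Levinson gives phi_{kk} iteratively:
  phi_{11} = rho(1)
  phi_{kk} = [rho(k) - sum_{j=1..k-1} phi_{k-1,j} rho(k-j)]
            / [1 - sum_{j=1..k-1} phi_{k-1,j} rho(j)],
  phi_{k,j} = phi_{k-1,j} - phi_{kk} phi_{k-1,k-j},  j = 1..k-1.
Step k = 1:
  phi_11 = rho(1) = 0.1937.
Step k = 2:
  phi_22 = [rho(2) - phi_11 rho(1)] / [1 - phi_11 rho(1)] = [-0.2078 - (0.1937)(0.1937)] / [1 - (0.1937)(0.1937)]
         = -0.24531969 / 0.96248031 = -0.254883.
  Update: phi_21 = phi_11 - phi_22 phi_11 = 0.1937 - (-0.254883)(0.1937) = 0.243071.
Step k = 3:
  phi_33 = [rho(3) - phi_21 rho(2) - phi_22 rho(1)] / [1 - phi_21 rho(1) - phi_22 rho(2)]
    numerator   = 0.1116 - (0.243071)(-0.2078) - (-0.254883)(0.1937) = 0.21148091
    denominator = 1 - (0.243071)(0.1937) - (-0.254883)(-0.2078) = 0.89995254
  phi_33 = 0.21148091 / 0.89995254 = 0.235.
Therefore phi_{33} = 0.2350.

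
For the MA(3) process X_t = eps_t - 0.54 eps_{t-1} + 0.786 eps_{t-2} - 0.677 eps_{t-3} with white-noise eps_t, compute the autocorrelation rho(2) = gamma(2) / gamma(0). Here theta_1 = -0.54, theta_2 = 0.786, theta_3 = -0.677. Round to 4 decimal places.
\rho(2) = 0.4864

For an MA(q) process with theta_0 = 1, the autocovariance is
  gamma(k) = sigma^2 * sum_{i=0..q-k} theta_i * theta_{i+k},
and rho(k) = gamma(k) / gamma(0). Sigma^2 cancels.
  numerator   = (1)*(0.786) + (-0.54)*(-0.677) = 1.15158.
  denominator = (1)^2 + (-0.54)^2 + (0.786)^2 + (-0.677)^2 = 2.367725.
  rho(2) = 1.15158 / 2.367725 = 0.4864.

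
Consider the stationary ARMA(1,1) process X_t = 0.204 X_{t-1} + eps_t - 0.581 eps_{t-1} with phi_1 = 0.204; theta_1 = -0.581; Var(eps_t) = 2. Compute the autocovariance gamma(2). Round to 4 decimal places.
\gamma(2) = -0.1415

Multiply the model equation by X_{t-k} and take expectations. With theta_0 = psi_0 = 1 and psi_j the MA(infinity) weights, this gives
  gamma(k) - sum_i phi_i gamma(k-i) = c_k,
  c_k = sigma^2 * sum_{j=k..q} theta_j psi_{j-k}   (c_k = 0 for k > q),
using gamma(-m) = gamma(m).
psi-weights needed (psi_j = theta_j + sum_i phi_i psi_{j-i}):
  psi_1 = theta_1 + phi_1 = -0.581 + (0.204) = -0.377
Right-hand sides:
  c_0 = sigma^2 (1 + theta_1 psi_1) = 2 * (1 + (-0.581)(-0.377)) = 2 * 1.219037 = 2.438074
  c_1 = sigma^2 theta_1 = 2 * (-0.581) = -1.162
  c_2 = 0
Equations for k = 0 and k = 1 (AR order 1):
  gamma(0) = phi_1 gamma(1) + c_0
  gamma(1) = phi_1 gamma(0) + c_1
Substituting the second into the first: gamma(0) (1 - phi_1^2) = c_0 + phi_1 c_1, so
  gamma(0) = (c_0 + phi_1 c_1) / (1 - phi_1^2) = (2.438074 + (0.204)(-1.162)) / (1 - (0.204)^2) = 2.201026 / 0.958384 = 2.296601.
  gamma(1) = phi_1 gamma(0) + c_1 = (0.204)(2.296601) + (-1.162) = -0.693493.
For k = 2 (> q): gamma(2) = phi_1 gamma(1) = (0.204)(-0.693493) = -0.141473.
Therefore gamma(2) = -0.1415 (to 4 decimal places).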